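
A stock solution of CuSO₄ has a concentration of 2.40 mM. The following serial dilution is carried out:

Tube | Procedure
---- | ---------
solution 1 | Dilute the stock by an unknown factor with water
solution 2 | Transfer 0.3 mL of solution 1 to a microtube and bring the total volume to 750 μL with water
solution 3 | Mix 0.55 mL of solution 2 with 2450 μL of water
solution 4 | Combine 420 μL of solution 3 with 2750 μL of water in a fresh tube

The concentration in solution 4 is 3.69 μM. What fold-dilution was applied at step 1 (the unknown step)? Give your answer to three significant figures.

Step 1: unknown factor x
Step 2: 0.3 mL brought to 750 μL → factor 0.75/0.3 = 2.5
Step 3: 0.55 mL + 2450 μL = 3 mL total → factor 3/0.55 = 5.4545
Step 4: 420 μL + 2750 μL = 3170 μL total → factor 3170/420 = 7.5476
Product of known-step factors = 102.92
Overall factor = 2.40 mM / (3.69 μM) = 650.41
x = 650.41 / 102.92 = 6.32

6.32-fold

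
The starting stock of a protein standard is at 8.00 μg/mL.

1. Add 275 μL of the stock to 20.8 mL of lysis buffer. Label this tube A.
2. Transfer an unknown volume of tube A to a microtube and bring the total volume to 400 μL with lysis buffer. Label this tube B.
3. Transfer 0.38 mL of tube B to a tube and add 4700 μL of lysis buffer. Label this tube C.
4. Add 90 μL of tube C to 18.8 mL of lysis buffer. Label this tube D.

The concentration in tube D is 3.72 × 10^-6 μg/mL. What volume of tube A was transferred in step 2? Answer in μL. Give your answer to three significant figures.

Step 1: 275 μL + 20.8 mL = 21075 μL total → factor 21075/275 = 76.636
Step 2: v brought to 400 μL → factor = 400 μL/v
Step 3: 0.38 mL + 4700 μL = 5.08 mL total → factor 5.08/0.38 = 13.368
Step 4: 90 μL + 18.8 mL = 18890 μL total → factor 18890/90 = 209.89
Product of known-step factors = 2.1503 × 10^5
Overall factor = 8.00 μg/mL / (3.72 × 10^-6 μg/mL) = 2.1505 × 10^6
Step-2 factor = 2.1505 × 10^6 / 2.1503 × 10^5 = 10.001
v = 400 μL / 10.001 = 40.0 μL

40.0 μL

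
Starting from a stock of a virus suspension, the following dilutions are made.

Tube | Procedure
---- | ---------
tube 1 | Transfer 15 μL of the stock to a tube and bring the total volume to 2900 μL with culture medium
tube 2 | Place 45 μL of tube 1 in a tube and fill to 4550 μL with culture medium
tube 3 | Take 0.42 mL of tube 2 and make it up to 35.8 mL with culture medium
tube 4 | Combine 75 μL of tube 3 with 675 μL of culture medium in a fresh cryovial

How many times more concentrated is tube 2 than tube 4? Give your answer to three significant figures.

Step 1: 15 μL brought to 2900 μL → factor 2900/15 = 193.33
Step 2: 45 μL brought to 4550 μL → factor 4550/45 = 101.11
Step 3: 0.42 mL brought to 35.8 mL → factor 35.8/0.42 = 85.238
Step 4: 75 μL + 675 μL = 750 μL total → factor 750/75 = 10
Dilution factor to tube 2 = 19548; to tube 4 = 1.6662 × 10^7
[tube 2]/[tube 4] = (factor to tube 4)/(factor to tube 2) = 1.6662 × 10^7/19548 = 852

852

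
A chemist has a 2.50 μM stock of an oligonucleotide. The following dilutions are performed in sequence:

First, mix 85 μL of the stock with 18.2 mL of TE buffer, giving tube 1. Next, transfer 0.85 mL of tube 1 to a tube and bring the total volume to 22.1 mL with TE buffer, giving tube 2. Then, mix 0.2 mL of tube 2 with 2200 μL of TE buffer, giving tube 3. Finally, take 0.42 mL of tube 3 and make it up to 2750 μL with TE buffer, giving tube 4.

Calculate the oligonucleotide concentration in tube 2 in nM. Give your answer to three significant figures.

Step 1: 85 μL + 18.2 mL = 18285 μL total → factor 18285/85 = 215.12
Step 2: 0.85 mL brought to 22.1 mL → factor 22.1/0.85 = 26
Dilution factor through tube 2 = 215.12 × 26 = 5593.1
[tube 2] = 2.50 μM / 5593.1 = 0.0004470 μM = 0.447 nM

0.447 nM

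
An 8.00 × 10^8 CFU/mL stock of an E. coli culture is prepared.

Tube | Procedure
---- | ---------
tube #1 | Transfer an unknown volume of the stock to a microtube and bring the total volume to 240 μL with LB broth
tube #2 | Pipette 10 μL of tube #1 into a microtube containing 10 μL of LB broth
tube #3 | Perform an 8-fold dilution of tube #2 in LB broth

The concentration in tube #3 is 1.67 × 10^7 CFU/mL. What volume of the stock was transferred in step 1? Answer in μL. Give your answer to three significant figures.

80.2 μL

Step 1: v brought to 240 μL → factor = 240 μL/v
Step 2: 10 μL + 10 μL = 20 μL total → factor 20/10 = 2
Step 3: 8-fold → factor 8
Product of known-step factors = 16
Overall factor = 8.00 × 10^8 CFU/mL / (1.67 × 10^7 CFU/mL) = 47.904
Step-1 factor = 47.904 / 16 = 2.994
v = 240 μL / 2.994 = 80.2 μL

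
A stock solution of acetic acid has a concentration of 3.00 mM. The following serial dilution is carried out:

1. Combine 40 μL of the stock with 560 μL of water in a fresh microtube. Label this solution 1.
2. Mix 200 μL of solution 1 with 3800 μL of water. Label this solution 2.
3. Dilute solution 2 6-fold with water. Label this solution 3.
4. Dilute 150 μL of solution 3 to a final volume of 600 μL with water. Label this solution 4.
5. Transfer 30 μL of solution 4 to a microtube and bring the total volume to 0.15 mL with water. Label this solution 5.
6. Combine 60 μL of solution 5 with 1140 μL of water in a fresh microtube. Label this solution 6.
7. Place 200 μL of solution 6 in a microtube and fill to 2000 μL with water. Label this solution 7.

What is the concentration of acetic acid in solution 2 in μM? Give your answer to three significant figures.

Step 1: 40 μL + 560 μL = 600 μL total → factor 600/40 = 15
Step 2: 200 μL + 3800 μL = 4000 μL total → factor 4000/200 = 20
Dilution factor through solution 2 = 15 × 20 = 300
[solution 2] = 3.00 mM / 300 = 0.01000 mM = 10.0 μM

10.0 μM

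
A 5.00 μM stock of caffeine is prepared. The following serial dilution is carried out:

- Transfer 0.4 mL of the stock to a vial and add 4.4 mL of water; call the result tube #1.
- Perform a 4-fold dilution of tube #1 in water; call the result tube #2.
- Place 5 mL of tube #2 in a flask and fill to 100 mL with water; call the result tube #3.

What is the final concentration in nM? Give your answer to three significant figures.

Step 1: 0.4 mL + 4.4 mL = 4.8 mL total → factor 4.8/0.4 = 12
Step 2: 4-fold → factor 4
Step 3: 5 mL brought to 100 mL → factor 100/5 = 20
Overall dilution factor = 12 × 4 × 20 = 960
Final = 5.00 μM / 960 = 0.005208 μM = 5.21 nM

5.21 nM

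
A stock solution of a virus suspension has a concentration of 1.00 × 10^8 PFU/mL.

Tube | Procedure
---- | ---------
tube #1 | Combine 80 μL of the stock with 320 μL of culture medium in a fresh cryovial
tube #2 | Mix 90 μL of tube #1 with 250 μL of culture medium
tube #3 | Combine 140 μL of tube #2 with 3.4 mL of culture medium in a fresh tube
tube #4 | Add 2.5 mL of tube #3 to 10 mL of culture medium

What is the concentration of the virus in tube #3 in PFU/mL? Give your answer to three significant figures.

Step 1: 80 μL + 320 μL = 400 μL total → factor 400/80 = 5
Step 2: 90 μL + 250 μL = 340 μL total → factor 340/90 = 3.7778
Step 3: 140 μL + 3.4 mL = 3540 μL total → factor 3540/140 = 25.286
Dilution factor through tube #3 = 5 × 3.7778 × 25.286 = 477.62
[tube #3] = 1.00 × 10^8 PFU/mL / 477.62 = 2.09 × 10^5 PFU/mL

2.09 × 10^5 PFU/mL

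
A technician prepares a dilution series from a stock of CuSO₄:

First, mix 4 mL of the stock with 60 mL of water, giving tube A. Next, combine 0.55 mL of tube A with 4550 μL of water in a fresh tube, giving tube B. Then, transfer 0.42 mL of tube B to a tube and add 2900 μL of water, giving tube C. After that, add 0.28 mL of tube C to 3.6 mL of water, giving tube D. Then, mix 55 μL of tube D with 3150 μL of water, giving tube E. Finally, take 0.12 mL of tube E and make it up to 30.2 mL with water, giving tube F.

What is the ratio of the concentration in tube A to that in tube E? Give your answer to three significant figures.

Step 1: 4 mL + 60 mL = 64 mL total → factor 64/4 = 16
Step 2: 0.55 mL + 4550 μL = 5.1 mL total → factor 5.1/0.55 = 9.2727
Step 3: 0.42 mL + 2900 μL = 3.32 mL total → factor 3.32/0.42 = 7.9048
Step 4: 0.28 mL + 3.6 mL = 3.88 mL total → factor 3.88/0.28 = 13.857
Step 5: 55 μL + 3150 μL = 3205 μL total → factor 3205/55 = 58.273
Dilution factor to tube A = 16; to tube E = 9.4701 × 10^5
[tube A]/[tube E] = (factor to tube E)/(factor to tube A) = 9.4701 × 10^5/16 = 5.92 × 10^4

5.92 × 10^4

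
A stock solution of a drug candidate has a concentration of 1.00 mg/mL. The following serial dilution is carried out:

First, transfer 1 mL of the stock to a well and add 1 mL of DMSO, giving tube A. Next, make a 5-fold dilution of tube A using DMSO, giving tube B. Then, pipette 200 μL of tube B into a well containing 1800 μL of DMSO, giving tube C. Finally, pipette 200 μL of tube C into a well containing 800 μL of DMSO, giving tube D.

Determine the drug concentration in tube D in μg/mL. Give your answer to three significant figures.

Step 1: 1 mL + 1 mL = 2 mL total → factor 2/1 = 2
Step 2: 5-fold → factor 5
Step 3: 200 μL + 1800 μL = 2000 μL total → factor 2000/200 = 10
Step 4: 200 μL + 800 μL = 1000 μL total → factor 1000/200 = 5
Overall dilution factor = 2 × 5 × 10 × 5 = 500
Final = 1.00 mg/mL / 500 = 0.002000 mg/mL = 2.00 μg/mL

2.00 μg/mL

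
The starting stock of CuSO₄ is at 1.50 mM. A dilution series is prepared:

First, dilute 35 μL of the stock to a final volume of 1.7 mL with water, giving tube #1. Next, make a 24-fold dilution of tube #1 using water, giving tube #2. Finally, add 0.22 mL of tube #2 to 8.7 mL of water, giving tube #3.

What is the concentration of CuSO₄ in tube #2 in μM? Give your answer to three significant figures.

1.29 μM

Step 1: 35 μL brought to 1.7 mL → factor 1700/35 = 48.571
Step 2: 24-fold → factor 24
Dilution factor through tube #2 = 48.571 × 24 = 1165.7
[tube #2] = 1.50 mM / 1165.7 = 0.001287 mM = 1.29 μM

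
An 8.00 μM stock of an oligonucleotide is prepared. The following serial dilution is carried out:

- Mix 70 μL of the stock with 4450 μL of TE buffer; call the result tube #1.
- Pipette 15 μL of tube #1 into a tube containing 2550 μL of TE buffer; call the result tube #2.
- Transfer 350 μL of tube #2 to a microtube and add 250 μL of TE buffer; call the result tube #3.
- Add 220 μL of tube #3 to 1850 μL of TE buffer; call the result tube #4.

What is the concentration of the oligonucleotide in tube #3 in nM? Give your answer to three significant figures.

Step 1: 70 μL + 4450 μL = 4520 μL total → factor 4520/70 = 64.571
Step 2: 15 μL + 2550 μL = 2565 μL total → factor 2565/15 = 171
Step 3: 350 μL + 250 μL = 600 μL total → factor 600/350 = 1.7143
Dilution factor through tube #3 = 64.571 × 171 × 1.7143 = 18929
[tube #3] = 8.00 μM / 18929 = 0.0004226 μM = 0.423 nM

0.423 nM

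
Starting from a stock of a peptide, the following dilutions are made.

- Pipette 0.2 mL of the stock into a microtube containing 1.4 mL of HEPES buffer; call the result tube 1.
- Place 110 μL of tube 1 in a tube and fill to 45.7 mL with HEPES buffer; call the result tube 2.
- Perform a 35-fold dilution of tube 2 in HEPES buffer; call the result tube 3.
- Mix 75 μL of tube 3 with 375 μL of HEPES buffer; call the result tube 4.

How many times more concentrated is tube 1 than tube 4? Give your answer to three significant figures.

Step 1: 0.2 mL + 1.4 mL = 1.6 mL total → factor 1.6/0.2 = 8
Step 2: 110 μL brought to 45.7 mL → factor 45700/110 = 415.45
Step 3: 35-fold → factor 35
Step 4: 75 μL + 375 μL = 450 μL total → factor 450/75 = 6
Dilution factor to tube 1 = 8; to tube 4 = 6.9796 × 10^5
[tube 1]/[tube 4] = (factor to tube 4)/(factor to tube 1) = 6.9796 × 10^5/8 = 8.72 × 10^4

8.72 × 10^4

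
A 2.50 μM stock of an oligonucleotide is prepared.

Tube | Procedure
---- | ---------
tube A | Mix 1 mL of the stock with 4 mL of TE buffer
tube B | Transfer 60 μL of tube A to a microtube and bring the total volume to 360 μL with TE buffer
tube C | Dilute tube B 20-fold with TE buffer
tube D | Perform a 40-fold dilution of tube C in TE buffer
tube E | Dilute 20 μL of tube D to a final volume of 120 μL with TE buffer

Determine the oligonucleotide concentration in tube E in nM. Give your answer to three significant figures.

Step 1: 1 mL + 4 mL = 5 mL total → factor 5/1 = 5
Step 2: 60 μL brought to 360 μL → factor 360/60 = 6
Step 3: 20-fold → factor 20
Step 4: 40-fold → factor 40
Step 5: 20 μL brought to 120 μL → factor 120/20 = 6
Overall dilution factor = 5 × 6 × 20 × 40 × 6 = 1.44 × 10^5
Final = 2.50 μM / 1.44 × 10^5 = 1.736 × 10^-5 μM = 0.0174 nM

0.0174 nM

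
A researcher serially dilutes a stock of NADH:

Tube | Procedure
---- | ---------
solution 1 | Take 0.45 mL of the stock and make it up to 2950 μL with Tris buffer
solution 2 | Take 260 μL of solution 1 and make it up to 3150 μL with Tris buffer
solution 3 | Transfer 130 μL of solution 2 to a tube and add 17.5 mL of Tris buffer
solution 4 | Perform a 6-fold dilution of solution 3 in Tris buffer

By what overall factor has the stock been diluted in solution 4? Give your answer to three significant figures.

Step 1: 0.45 mL brought to 2950 μL → factor 2.95/0.45 = 6.5556
Step 2: 260 μL brought to 3150 μL → factor 3150/260 = 12.115
Step 3: 130 μL + 17.5 mL = 17630 μL total → factor 17630/130 = 135.62
Step 4: 6-fold → factor 6
Overall dilution factor = 6.5556 × 12.115 × 135.62 × 6 = 64626

6.46 × 10^4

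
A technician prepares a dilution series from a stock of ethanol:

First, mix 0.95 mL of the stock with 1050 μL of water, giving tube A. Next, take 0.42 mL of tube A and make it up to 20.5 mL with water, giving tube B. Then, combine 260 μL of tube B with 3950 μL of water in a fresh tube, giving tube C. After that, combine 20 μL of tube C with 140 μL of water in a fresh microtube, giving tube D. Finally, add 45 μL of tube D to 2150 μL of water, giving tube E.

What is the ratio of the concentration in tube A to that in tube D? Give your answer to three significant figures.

Step 1: 0.95 mL + 1050 μL = 2 mL total → factor 2/0.95 = 2.1053
Step 2: 0.42 mL brought to 20.5 mL → factor 20.5/0.42 = 48.81
Step 3: 260 μL + 3950 μL = 4210 μL total → factor 4210/260 = 16.192
Step 4: 20 μL + 140 μL = 160 μL total → factor 160/20 = 8
Dilution factor to tube A = 2.1053; to tube D = 13311
[tube A]/[tube D] = (factor to tube D)/(factor to tube A) = 13311/2.1053 = 6.32 × 10^3

6.32 × 10^3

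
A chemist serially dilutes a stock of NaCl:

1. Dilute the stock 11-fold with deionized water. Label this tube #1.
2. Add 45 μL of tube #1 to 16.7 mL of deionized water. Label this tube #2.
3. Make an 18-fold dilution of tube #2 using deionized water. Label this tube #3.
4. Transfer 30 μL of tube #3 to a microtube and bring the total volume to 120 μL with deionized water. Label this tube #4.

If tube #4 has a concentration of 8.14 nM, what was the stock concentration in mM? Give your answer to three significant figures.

Step 1: 11-fold → factor 11
Step 2: 45 μL + 16.7 mL = 16745 μL total → factor 16745/45 = 372.11
Step 3: 18-fold → factor 18
Step 4: 30 μL brought to 120 μL → factor 120/30 = 4
Overall dilution factor = 11 × 372.11 × 18 × 4 = 2.9471 × 10^5
Stock = 8.14 nM × 2.9471 × 10^5 = 2.399 × 10^6 nM = 2.40 mM

2.40 mM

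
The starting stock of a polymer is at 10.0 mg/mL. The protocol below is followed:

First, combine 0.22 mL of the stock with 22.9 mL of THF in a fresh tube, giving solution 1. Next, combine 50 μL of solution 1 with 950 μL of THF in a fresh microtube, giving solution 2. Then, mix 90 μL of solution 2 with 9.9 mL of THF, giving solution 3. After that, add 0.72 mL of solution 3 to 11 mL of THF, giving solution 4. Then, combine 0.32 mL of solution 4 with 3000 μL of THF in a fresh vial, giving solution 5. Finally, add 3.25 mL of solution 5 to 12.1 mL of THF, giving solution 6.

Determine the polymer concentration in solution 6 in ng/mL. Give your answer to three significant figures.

0.0537 ng/mL

Step 1: 0.22 mL + 22.9 mL = 23.12 mL total → factor 23.12/0.22 = 105.09
Step 2: 50 μL + 950 μL = 1000 μL total → factor 1000/50 = 20
Step 3: 90 μL + 9.9 mL = 9990 μL total → factor 9990/90 = 111
Step 4: 0.72 mL + 11 mL = 11.72 mL total → factor 11.72/0.72 = 16.278
Step 5: 0.32 mL + 3000 μL = 3.32 mL total → factor 3.32/0.32 = 10.375
Step 6: 3.25 mL + 12.1 mL = 15.35 mL total → factor 15.35/3.25 = 4.7231
Overall dilution factor = 105.09 × 20 × 111 × 16.278 × 10.375 × 4.7231 = 1.8609 × 10^8
Final = 10.0 mg/mL / 1.8609 × 10^8 = 5.374 × 10^-8 mg/mL = 0.0537 ng/mL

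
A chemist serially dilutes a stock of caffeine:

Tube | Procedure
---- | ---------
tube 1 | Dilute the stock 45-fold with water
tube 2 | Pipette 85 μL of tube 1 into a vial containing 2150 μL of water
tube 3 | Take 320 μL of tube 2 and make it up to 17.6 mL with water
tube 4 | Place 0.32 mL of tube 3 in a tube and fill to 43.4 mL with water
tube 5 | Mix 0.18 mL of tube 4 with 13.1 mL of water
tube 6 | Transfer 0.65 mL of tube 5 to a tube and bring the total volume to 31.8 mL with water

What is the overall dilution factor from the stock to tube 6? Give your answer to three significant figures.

Step 1: 45-fold → factor 45
Step 2: 85 μL + 2150 μL = 2235 μL total → factor 2235/85 = 26.294
Step 3: 320 μL brought to 17.6 mL → factor 17600/320 = 55
Step 4: 0.32 mL brought to 43.4 mL → factor 43.4/0.32 = 135.62
Step 5: 0.18 mL + 13.1 mL = 13.28 mL total → factor 13.28/0.18 = 73.778
Step 6: 0.65 mL brought to 31.8 mL → factor 31.8/0.65 = 48.923
Overall dilution factor = 45 × 26.294 × 55 × 135.62 × 73.778 × 48.923 = 3.1858 × 10^10

3.19 × 10^10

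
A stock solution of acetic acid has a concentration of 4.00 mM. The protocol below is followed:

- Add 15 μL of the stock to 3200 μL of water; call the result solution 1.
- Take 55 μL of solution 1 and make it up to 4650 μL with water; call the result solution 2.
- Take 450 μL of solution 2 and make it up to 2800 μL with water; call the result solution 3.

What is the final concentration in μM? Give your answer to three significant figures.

0.0355 μM

Step 1: 15 μL + 3200 μL = 3215 μL total → factor 3215/15 = 214.33
Step 2: 55 μL brought to 4650 μL → factor 4650/55 = 84.545
Step 3: 450 μL brought to 2800 μL → factor 2800/450 = 6.2222
Overall dilution factor = 214.33 × 84.545 × 6.2222 = 1.1275 × 10^5
Final = 4.00 mM / 1.1275 × 10^5 = 3.548 × 10^-5 mM = 0.0355 μM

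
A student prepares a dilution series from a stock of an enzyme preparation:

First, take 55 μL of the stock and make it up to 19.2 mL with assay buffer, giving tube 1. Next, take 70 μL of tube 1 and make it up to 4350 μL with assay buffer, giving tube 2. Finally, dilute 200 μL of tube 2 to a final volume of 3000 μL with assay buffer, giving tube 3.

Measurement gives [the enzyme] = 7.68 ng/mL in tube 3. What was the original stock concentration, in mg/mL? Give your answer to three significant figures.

Step 1: 55 μL brought to 19.2 mL → factor 19200/55 = 349.09
Step 2: 70 μL brought to 4350 μL → factor 4350/70 = 62.143
Step 3: 200 μL brought to 3000 μL → factor 3000/200 = 15
Overall dilution factor = 349.09 × 62.143 × 15 = 3.254 × 10^5
Stock = 7.68 ng/mL × 3.254 × 10^5 = 2.499 × 10^6 ng/mL = 2.50 mg/mL

2.50 mg/mL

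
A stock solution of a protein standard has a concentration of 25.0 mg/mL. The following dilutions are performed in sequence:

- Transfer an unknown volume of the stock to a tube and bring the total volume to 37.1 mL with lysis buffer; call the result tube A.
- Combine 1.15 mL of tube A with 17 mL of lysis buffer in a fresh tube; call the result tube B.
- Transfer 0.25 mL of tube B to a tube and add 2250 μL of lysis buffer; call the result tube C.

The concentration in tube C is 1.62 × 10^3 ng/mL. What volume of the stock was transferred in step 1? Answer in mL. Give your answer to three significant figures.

0.379 mL

Step 1: v brought to 37.1 mL → factor = 37.1 mL/v
Step 2: 1.15 mL + 17 mL = 18.15 mL total → factor 18.15/1.15 = 15.783
Step 3: 0.25 mL + 2250 μL = 2.5 mL total → factor 2.5/0.25 = 10
Product of known-step factors = 157.83
Overall factor = 25.0 mg/mL / (1.62 × 10^3 ng/mL) = 15432
Step-1 factor = 15432 / 157.83 = 97.779
v = 37.1 mL / 97.779 = 0.379 mL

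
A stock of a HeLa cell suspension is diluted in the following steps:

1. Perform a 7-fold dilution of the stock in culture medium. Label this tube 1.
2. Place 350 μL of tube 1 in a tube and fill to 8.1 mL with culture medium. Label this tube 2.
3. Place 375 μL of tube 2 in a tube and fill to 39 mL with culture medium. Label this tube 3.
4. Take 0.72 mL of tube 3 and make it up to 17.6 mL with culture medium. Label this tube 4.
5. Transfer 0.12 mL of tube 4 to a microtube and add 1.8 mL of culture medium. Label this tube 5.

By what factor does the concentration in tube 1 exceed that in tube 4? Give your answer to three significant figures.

5.88 × 10^4

Step 1: 7-fold → factor 7
Step 2: 350 μL brought to 8.1 mL → factor 8100/350 = 23.143
Step 3: 375 μL brought to 39 mL → factor 39000/375 = 104
Step 4: 0.72 mL brought to 17.6 mL → factor 17.6/0.72 = 24.444
Dilution factor to tube 1 = 7; to tube 4 = 4.1184 × 10^5
[tube 1]/[tube 4] = (factor to tube 4)/(factor to tube 1) = 4.1184 × 10^5/7 = 5.88 × 10^4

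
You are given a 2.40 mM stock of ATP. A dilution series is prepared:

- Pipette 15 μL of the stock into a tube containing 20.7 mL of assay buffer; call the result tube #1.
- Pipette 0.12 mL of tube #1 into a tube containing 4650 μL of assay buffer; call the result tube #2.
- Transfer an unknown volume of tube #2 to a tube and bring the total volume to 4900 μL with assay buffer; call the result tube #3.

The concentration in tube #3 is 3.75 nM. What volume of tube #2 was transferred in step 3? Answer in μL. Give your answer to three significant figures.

Step 1: 15 μL + 20.7 mL = 20715 μL total → factor 20715/15 = 1381
Step 2: 0.12 mL + 4650 μL = 4.77 mL total → factor 4.77/0.12 = 39.75
Step 3: v brought to 4900 μL → factor = 4900 μL/v
Product of known-step factors = 54895
Overall factor = 2.40 mM / (3.75 nM) = 6.4 × 10^5
Step-3 factor = 6.4 × 10^5 / 54895 = 11.659
v = 4900 μL / 11.659 = 420 μL

420 μL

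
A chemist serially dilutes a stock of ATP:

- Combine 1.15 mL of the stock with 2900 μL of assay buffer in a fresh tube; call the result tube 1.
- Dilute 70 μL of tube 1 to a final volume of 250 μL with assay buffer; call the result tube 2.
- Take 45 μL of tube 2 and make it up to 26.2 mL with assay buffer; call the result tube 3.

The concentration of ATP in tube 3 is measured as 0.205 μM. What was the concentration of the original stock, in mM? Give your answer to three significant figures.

Step 1: 1.15 mL + 2900 μL = 4.05 mL total → factor 4.05/1.15 = 3.5217
Step 2: 70 μL brought to 250 μL → factor 250/70 = 3.5714
Step 3: 45 μL brought to 26.2 mL → factor 26200/45 = 582.22
Overall dilution factor = 3.5217 × 3.5714 × 582.22 = 7323
Stock = 0.205 μM × 7323 = 1501 μM = 1.50 mM

1.50 mM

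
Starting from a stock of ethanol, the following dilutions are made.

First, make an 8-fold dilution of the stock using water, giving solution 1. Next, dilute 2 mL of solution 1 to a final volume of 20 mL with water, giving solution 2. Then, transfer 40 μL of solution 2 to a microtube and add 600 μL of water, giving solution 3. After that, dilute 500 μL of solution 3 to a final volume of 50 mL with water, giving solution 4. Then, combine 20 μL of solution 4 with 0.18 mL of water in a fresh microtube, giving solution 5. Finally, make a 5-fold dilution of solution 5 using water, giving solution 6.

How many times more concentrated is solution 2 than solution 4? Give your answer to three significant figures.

1.60 × 10^3

Step 1: 8-fold → factor 8
Step 2: 2 mL brought to 20 mL → factor 20/2 = 10
Step 3: 40 μL + 600 μL = 640 μL total → factor 640/40 = 16
Step 4: 500 μL brought to 50 mL → factor 50000/500 = 100
Dilution factor to solution 2 = 80; to solution 4 = 1.28 × 10^5
[solution 2]/[solution 4] = (factor to solution 4)/(factor to solution 2) = 1.28 × 10^5/80 = 1.60 × 10^3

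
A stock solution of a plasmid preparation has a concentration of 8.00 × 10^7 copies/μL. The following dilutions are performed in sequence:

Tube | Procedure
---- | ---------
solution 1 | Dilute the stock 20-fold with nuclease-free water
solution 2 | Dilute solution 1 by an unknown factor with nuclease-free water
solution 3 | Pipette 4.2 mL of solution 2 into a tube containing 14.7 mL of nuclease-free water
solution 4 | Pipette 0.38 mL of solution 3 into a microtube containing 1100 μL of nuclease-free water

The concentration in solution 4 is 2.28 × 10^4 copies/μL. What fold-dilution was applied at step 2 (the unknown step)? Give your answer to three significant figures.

Step 1: 20-fold → factor 20
Step 2: unknown factor x
Step 3: 4.2 mL + 14.7 mL = 18.9 mL total → factor 18.9/4.2 = 4.5
Step 4: 0.38 mL + 1100 μL = 1.48 mL total → factor 1.48/0.38 = 3.8947
Product of known-step factors = 350.53
Overall factor = 8.00 × 10^7 copies/μL / (2.28 × 10^4 copies/μL) = 3508.8
x = 3508.8 / 350.53 = 10.0

10.0-fold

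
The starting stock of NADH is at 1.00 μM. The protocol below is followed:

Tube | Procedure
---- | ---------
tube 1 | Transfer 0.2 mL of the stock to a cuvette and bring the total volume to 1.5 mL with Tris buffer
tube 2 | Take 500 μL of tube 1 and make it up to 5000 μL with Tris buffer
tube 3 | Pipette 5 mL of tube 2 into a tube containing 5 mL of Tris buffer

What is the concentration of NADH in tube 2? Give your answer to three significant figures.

0.0133 μM

Step 1: 0.2 mL brought to 1.5 mL → factor 1.5/0.2 = 7.5
Step 2: 500 μL brought to 5000 μL → factor 5000/500 = 10
Dilution factor through tube 2 = 7.5 × 10 = 75
[tube 2] = 1.00 μM / 75 = 0.0133 μM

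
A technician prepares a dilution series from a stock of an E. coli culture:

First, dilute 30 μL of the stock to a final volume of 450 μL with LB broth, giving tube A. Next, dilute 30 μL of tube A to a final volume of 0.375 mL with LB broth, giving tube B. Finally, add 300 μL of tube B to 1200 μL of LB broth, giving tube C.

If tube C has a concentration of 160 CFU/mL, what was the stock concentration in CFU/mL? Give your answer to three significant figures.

Step 1: 30 μL brought to 450 μL → factor 450/30 = 15
Step 2: 30 μL brought to 0.375 mL → factor 375/30 = 12.5
Step 3: 300 μL + 1200 μL = 1500 μL total → factor 1500/300 = 5
Overall dilution factor = 15 × 12.5 × 5 = 937.5
Stock = 160 CFU/mL × 937.5 = 1.50 × 10^5 CFU/mL

1.50 × 10^5 CFU/mL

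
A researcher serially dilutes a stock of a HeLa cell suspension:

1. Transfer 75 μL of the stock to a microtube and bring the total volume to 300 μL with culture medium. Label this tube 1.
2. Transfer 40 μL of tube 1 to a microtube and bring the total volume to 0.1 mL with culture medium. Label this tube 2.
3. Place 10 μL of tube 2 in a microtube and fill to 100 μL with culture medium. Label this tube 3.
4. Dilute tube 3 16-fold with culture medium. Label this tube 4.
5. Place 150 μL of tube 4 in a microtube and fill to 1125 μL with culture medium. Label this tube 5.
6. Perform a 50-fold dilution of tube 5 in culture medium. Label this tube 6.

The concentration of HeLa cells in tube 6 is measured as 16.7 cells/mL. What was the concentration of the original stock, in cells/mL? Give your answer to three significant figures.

1.00 × 10^7 cells/mL

Step 1: 75 μL brought to 300 μL → factor 300/75 = 4
Step 2: 40 μL brought to 0.1 mL → factor 100/40 = 2.5
Step 3: 10 μL brought to 100 μL → factor 100/10 = 10
Step 4: 16-fold → factor 16
Step 5: 150 μL brought to 1125 μL → factor 1125/150 = 7.5
Step 6: 50-fold → factor 50
Overall dilution factor = 4 × 2.5 × 10 × 16 × 7.5 × 50 = 6 × 10^5
Stock = 16.7 cells/mL × 6 × 10^5 = 1.00 × 10^7 cells/mL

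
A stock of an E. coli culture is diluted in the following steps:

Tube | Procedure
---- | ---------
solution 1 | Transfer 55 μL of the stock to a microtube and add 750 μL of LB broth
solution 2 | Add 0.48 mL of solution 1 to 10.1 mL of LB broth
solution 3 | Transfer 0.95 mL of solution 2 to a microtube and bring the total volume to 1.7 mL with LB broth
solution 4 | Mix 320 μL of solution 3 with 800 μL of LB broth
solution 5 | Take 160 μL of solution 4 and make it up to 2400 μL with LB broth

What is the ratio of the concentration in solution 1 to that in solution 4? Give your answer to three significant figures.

138

Step 1: 55 μL + 750 μL = 805 μL total → factor 805/55 = 14.636
Step 2: 0.48 mL + 10.1 mL = 10.58 mL total → factor 10.58/0.48 = 22.042
Step 3: 0.95 mL brought to 1.7 mL → factor 1.7/0.95 = 1.7895
Step 4: 320 μL + 800 μL = 1120 μL total → factor 1120/320 = 3.5
Dilution factor to solution 1 = 14.636; to solution 4 = 2020.6
[solution 1]/[solution 4] = (factor to solution 4)/(factor to solution 1) = 2020.6/14.636 = 138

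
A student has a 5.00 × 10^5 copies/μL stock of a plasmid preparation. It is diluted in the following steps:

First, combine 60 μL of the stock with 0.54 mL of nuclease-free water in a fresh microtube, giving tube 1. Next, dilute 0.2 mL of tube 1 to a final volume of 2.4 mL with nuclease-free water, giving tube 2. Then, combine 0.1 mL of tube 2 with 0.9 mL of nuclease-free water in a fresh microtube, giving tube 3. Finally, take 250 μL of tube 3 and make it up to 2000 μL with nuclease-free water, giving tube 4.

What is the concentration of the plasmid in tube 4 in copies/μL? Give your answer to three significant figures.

Step 1: 60 μL + 0.54 mL = 600 μL total → factor 600/60 = 10
Step 2: 0.2 mL brought to 2.4 mL → factor 2.4/0.2 = 12
Step 3: 0.1 mL + 0.9 mL = 1 mL total → factor 1/0.1 = 10
Step 4: 250 μL brought to 2000 μL → factor 2000/250 = 8
Overall dilution factor = 10 × 12 × 10 × 8 = 9600
Final = 5.00 × 10^5 copies/μL / 9600 = 52.1 copies/μL

52.1 copies/μL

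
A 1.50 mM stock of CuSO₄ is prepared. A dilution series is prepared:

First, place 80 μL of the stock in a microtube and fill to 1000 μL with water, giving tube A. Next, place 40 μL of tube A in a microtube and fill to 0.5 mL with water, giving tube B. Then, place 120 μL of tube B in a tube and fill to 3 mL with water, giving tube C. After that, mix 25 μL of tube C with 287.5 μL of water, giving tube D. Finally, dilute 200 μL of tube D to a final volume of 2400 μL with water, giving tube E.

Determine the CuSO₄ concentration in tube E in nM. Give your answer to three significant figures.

Step 1: 80 μL brought to 1000 μL → factor 1000/80 = 12.5
Step 2: 40 μL brought to 0.5 mL → factor 500/40 = 12.5
Step 3: 120 μL brought to 3 mL → factor 3000/120 = 25
Step 4: 25 μL + 287.5 μL = 312.5 μL total → factor 312.5/25 = 12.5
Step 5: 200 μL brought to 2400 μL → factor 2400/200 = 12
Overall dilution factor = 12.5 × 12.5 × 25 × 12.5 × 12 = 5.8594 × 10^5
Final = 1.50 mM / 5.8594 × 10^5 = 2.560 × 10^-6 mM = 2.56 nM

2.56 nM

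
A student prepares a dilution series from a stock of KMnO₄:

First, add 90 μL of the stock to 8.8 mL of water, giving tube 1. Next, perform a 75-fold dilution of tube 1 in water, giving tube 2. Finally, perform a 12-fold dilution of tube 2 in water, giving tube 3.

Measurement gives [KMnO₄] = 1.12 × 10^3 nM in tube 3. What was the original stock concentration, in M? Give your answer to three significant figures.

0.0996 M

Step 1: 90 μL + 8.8 mL = 8890 μL total → factor 8890/90 = 98.778
Step 2: 75-fold → factor 75
Step 3: 12-fold → factor 12
Overall dilution factor = 98.778 × 75 × 12 = 88900
Stock = 1.12 × 10^3 nM × 88900 = 9.957 × 10^7 nM = 0.0996 M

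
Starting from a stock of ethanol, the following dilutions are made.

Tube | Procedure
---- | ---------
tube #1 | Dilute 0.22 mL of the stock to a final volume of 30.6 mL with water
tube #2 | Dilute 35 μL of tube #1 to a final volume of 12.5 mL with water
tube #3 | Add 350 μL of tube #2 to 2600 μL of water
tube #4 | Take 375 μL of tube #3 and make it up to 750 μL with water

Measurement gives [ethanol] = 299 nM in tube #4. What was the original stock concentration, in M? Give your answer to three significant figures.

0.250 M

Step 1: 0.22 mL brought to 30.6 mL → factor 30.6/0.22 = 139.09
Step 2: 35 μL brought to 12.5 mL → factor 12500/35 = 357.14
Step 3: 350 μL + 2600 μL = 2950 μL total → factor 2950/350 = 8.4286
Step 4: 375 μL brought to 750 μL → factor 750/375 = 2
Overall dilution factor = 139.09 × 357.14 × 8.4286 × 2 = 8.3738 × 10^5
Stock = 299 nM × 8.3738 × 10^5 = 2.504 × 10^8 nM = 0.250 M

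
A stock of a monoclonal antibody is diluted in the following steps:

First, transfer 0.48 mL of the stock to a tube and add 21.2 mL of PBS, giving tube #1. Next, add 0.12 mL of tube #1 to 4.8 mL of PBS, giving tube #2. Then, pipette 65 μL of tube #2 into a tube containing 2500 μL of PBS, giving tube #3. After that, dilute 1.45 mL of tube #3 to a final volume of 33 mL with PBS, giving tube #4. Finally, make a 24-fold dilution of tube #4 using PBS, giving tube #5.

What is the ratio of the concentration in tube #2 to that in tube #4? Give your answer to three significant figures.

898

Step 1: 0.48 mL + 21.2 mL = 21.68 mL total → factor 21.68/0.48 = 45.167
Step 2: 0.12 mL + 4.8 mL = 4.92 mL total → factor 4.92/0.12 = 41
Step 3: 65 μL + 2500 μL = 2565 μL total → factor 2565/65 = 39.462
Step 4: 1.45 mL brought to 33 mL → factor 33/1.45 = 22.759
Dilution factor to tube #2 = 1851.8; to tube #4 = 1.6631 × 10^6
[tube #2]/[tube #4] = (factor to tube #4)/(factor to tube #2) = 1.6631 × 10^6/1851.8 = 898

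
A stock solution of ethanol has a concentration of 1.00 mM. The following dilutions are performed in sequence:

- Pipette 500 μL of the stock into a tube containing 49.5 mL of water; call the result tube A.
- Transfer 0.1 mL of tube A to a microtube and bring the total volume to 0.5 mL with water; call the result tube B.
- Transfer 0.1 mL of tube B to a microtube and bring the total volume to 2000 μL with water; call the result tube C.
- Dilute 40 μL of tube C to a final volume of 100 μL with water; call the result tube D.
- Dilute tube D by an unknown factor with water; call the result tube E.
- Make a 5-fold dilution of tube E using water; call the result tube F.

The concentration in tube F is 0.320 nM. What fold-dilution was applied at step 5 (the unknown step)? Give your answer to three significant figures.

Step 1: 500 μL + 49.5 mL = 50000 μL total → factor 50000/500 = 100
Step 2: 0.1 mL brought to 0.5 mL → factor 0.5/0.1 = 5
Step 3: 0.1 mL brought to 2000 μL → factor 2/0.1 = 20
Step 4: 40 μL brought to 100 μL → factor 100/40 = 2.5
Step 5: unknown factor x
Step 6: 5-fold → factor 5
Product of known-step factors = 1.25 × 10^5
Overall factor = 1.00 mM / (0.320 nM) = 3.125 × 10^6
x = 3.125 × 10^6 / 1.25 × 10^5 = 25.0

25.0-fold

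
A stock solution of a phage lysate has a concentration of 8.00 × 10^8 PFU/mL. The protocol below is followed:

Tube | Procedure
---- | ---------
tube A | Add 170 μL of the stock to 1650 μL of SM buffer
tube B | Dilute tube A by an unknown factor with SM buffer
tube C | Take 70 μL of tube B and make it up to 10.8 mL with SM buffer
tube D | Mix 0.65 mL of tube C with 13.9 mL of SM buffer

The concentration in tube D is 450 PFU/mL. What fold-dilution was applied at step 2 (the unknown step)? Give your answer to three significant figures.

48.1-fold

Step 1: 170 μL + 1650 μL = 1820 μL total → factor 1820/170 = 10.706
Step 2: unknown factor x
Step 3: 70 μL brought to 10.8 mL → factor 10800/70 = 154.29
Step 4: 0.65 mL + 13.9 mL = 14.55 mL total → factor 14.55/0.65 = 22.385
Product of known-step factors = 36974
Overall factor = 8.00 × 10^8 PFU/mL / (450 PFU/mL) = 1.7778 × 10^6
x = 1.7778 × 10^6 / 36974 = 48.1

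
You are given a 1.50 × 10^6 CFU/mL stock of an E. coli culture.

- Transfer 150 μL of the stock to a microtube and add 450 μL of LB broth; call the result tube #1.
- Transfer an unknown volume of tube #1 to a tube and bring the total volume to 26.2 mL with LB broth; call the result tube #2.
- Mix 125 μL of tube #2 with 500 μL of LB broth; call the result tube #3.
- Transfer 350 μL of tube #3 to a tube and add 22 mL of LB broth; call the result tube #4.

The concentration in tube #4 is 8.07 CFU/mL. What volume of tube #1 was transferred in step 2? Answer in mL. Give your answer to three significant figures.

Step 1: 150 μL + 450 μL = 600 μL total → factor 600/150 = 4
Step 2: v brought to 26.2 mL → factor = 26.2 mL/v
Step 3: 125 μL + 500 μL = 625 μL total → factor 625/125 = 5
Step 4: 350 μL + 22 mL = 22350 μL total → factor 22350/350 = 63.857
Product of known-step factors = 1277.1
Overall factor = 1.50 × 10^6 CFU/mL / (8.07 CFU/mL) = 1.8587 × 10^5
Step-2 factor = 1.8587 × 10^5 / 1277.1 = 145.54
v = 26.2 mL / 145.54 = 0.180 mL

0.180 mL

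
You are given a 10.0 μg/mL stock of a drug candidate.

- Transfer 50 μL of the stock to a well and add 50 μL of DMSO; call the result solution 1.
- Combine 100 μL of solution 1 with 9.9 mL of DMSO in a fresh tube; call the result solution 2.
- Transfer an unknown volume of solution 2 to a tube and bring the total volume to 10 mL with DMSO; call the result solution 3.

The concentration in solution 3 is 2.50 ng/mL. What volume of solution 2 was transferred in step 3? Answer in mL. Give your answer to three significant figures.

Step 1: 50 μL + 50 μL = 100 μL total → factor 100/50 = 2
Step 2: 100 μL + 9.9 mL = 10000 μL total → factor 10000/100 = 100
Step 3: v brought to 10 mL → factor = 10 mL/v
Product of known-step factors = 200
Overall factor = 10.0 μg/mL / (2.50 ng/mL) = 4000
Step-3 factor = 4000 / 200 = 20
v = 10 mL / 20 = 0.500 mL

0.500 mL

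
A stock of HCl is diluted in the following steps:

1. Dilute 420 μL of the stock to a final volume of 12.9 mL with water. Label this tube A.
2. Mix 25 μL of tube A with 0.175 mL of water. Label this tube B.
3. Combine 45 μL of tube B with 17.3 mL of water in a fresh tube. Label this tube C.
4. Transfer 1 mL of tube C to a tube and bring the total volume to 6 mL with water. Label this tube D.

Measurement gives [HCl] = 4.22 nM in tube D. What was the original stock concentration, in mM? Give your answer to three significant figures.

Step 1: 420 μL brought to 12.9 mL → factor 12900/420 = 30.714
Step 2: 25 μL + 0.175 mL = 200 μL total → factor 200/25 = 8
Step 3: 45 μL + 17.3 mL = 17345 μL total → factor 17345/45 = 385.44
Step 4: 1 mL brought to 6 mL → factor 6/1 = 6
Overall dilution factor = 30.714 × 8 × 385.44 × 6 = 5.6826 × 10^5
Stock = 4.22 nM × 5.6826 × 10^5 = 2.398 × 10^6 nM = 2.40 mM

2.40 mM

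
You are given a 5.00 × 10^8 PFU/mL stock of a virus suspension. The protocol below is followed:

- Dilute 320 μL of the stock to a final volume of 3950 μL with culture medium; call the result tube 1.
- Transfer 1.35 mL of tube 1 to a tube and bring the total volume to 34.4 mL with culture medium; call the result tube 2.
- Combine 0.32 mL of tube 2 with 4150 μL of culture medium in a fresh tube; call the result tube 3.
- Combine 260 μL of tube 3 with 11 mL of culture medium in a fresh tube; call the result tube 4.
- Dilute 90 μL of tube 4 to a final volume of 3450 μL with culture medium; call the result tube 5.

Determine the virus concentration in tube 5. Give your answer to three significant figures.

68.5 PFU/mL

Step 1: 320 μL brought to 3950 μL → factor 3950/320 = 12.344
Step 2: 1.35 mL brought to 34.4 mL → factor 34.4/1.35 = 25.481
Step 3: 0.32 mL + 4150 μL = 4.47 mL total → factor 4.47/0.32 = 13.969
Step 4: 260 μL + 11 mL = 11260 μL total → factor 11260/260 = 43.308
Step 5: 90 μL brought to 3450 μL → factor 3450/90 = 38.333
Overall dilution factor = 12.344 × 25.481 × 13.969 × 43.308 × 38.333 = 7.2941 × 10^6
Final = 5.00 × 10^8 PFU/mL / 7.2941 × 10^6 = 68.5 PFU/mL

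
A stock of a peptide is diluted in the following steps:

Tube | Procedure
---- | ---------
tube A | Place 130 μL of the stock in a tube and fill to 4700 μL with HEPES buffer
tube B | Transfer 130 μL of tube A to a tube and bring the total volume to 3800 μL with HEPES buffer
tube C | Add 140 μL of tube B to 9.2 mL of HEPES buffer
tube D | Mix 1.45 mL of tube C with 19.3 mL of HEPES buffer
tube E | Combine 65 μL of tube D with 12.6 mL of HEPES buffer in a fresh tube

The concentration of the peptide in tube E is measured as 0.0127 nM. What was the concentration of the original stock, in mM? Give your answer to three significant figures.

Step 1: 130 μL brought to 4700 μL → factor 4700/130 = 36.154
Step 2: 130 μL brought to 3800 μL → factor 3800/130 = 29.231
Step 3: 140 μL + 9.2 mL = 9340 μL total → factor 9340/140 = 66.714
Step 4: 1.45 mL + 19.3 mL = 20.75 mL total → factor 20.75/1.45 = 14.31
Step 5: 65 μL + 12.6 mL = 12665 μL total → factor 12665/65 = 194.85
Overall dilution factor = 36.154 × 29.231 × 66.714 × 14.31 × 194.85 = 1.9659 × 10^8
Stock = 0.0127 nM × 1.9659 × 10^8 = 2.497 × 10^6 nM = 2.50 mM

2.50 mM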